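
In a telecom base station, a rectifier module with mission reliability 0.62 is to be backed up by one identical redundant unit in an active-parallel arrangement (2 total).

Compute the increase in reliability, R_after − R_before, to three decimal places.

R_before = 0.62
R_after = 1 − (1 − 0.62)^2 = 0.856
ΔR = 0.856 − 0.62 = 0.236

0.236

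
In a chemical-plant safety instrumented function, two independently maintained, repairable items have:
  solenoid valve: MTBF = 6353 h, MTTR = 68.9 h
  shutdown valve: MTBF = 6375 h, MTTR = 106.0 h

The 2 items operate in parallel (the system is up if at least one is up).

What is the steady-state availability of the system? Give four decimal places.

A(solenoid valve) = MTBF/(MTBF+MTTR) = 6353/(6353+68.9) = 0.989271
A(shutdown valve) = MTBF/(MTBF+MTTR) = 6375/(6375+106.0) = 0.983644
Parallel availability: 1 − (1 − 0.989271)(1 − 0.983644) = 0.9998

0.9998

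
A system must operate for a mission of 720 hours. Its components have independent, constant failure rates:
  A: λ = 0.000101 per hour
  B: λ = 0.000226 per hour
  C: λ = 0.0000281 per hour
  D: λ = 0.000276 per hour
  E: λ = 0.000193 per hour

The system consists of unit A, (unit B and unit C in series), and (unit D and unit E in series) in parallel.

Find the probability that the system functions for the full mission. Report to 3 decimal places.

0.997

R(A) = exp(−0.000101 × 720) = 0.92986
R(B) = exp(−0.000226 × 720) = 0.84983
R(C) = exp(−0.0000281 × 720) = 0.97997
R(D) = exp(−0.000276 × 720) = 0.81978
R(E) = exp(−0.000193 × 720) = 0.87026
Series (B and C): 0.84983 × 0.97997 = 0.83281
Series (D and E): 0.81978 × 0.87026 = 0.71342
Parallel (A, [0.83281], and [0.71342]): 1 − (1 − 0.92986)(1 − 0.83281)(1 − 0.71342) = 0.997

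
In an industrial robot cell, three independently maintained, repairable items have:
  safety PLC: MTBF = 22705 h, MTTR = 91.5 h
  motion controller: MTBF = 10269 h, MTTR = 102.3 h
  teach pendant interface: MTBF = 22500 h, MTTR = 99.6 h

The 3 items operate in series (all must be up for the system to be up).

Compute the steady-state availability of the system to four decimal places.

0.9818

A(safety PLC) = MTBF/(MTBF+MTTR) = 22705/(22705+91.5) = 0.995986
A(motion controller) = MTBF/(MTBF+MTTR) = 10269/(10269+102.3) = 0.990136
A(teach pendant interface) = MTBF/(MTBF+MTTR) = 22500/(22500+99.6) = 0.995593
Series availability: 0.995986 × 0.990136 × 0.995593 = 0.9818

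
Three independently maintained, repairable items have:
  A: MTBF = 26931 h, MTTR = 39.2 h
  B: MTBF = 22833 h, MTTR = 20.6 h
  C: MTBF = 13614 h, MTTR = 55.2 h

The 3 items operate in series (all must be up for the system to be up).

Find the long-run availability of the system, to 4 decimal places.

0.9936

A(A) = MTBF/(MTBF+MTTR) = 26931/(26931+39.2) = 0.998547
A(B) = MTBF/(MTBF+MTTR) = 22833/(22833+20.6) = 0.999099
A(C) = MTBF/(MTBF+MTTR) = 13614/(13614+55.2) = 0.995962
Series availability: 0.998547 × 0.999099 × 0.995962 = 0.9936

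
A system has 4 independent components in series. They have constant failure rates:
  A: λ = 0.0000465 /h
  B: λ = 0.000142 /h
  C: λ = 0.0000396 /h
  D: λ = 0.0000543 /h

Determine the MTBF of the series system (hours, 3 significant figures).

3540

Series of exponential components: λ_sys = Σ λ_i
λ_sys = 0.0000465 + 0.000142 + 0.0000396 + 0.0000543 = 2.8240e-04 /h
MTBF = 1 / λ_sys = 3540 h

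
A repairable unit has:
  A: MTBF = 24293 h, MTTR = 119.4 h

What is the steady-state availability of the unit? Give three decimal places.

0.995

A(A) = MTBF/(MTBF+MTTR) = 24293/(24293+119.4) = 0.995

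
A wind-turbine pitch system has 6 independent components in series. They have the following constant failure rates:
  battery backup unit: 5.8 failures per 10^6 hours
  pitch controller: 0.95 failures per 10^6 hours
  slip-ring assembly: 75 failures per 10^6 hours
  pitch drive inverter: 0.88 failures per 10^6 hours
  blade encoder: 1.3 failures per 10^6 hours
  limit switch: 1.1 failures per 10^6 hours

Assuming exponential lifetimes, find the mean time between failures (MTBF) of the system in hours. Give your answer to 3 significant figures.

11800

Series of exponential components: λ_sys = Σ λ_i
λ_sys = 0.0000058 + 0.00000095 + 0.000075 + 0.00000088 + 0.0000013 + 0.0000011 = 8.5030e-05 /h
MTBF = 1 / λ_sys = 11800 h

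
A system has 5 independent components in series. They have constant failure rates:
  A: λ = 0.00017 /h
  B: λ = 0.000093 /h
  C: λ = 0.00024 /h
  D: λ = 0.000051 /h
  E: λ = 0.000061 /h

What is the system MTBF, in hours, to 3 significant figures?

1630

Series of exponential components: λ_sys = Σ λ_i
λ_sys = 0.00017 + 0.000093 + 0.00024 + 0.000051 + 0.000061 = 6.1500e-04 /h
MTBF = 1 / λ_sys = 1630 h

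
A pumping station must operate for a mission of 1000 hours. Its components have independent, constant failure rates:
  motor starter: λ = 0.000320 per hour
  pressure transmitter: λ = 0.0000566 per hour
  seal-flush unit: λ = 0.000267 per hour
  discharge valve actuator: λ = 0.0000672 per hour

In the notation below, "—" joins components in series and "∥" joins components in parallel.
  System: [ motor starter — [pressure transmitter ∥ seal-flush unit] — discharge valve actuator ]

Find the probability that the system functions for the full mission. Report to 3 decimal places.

0.670

R(motor starter) = exp(−0.000320 × 1000) = 0.72615
R(pressure transmitter) = exp(−0.0000566 × 1000) = 0.94497
R(seal-flush unit) = exp(−0.000267 × 1000) = 0.76567
R(discharge valve actuator) = exp(−0.0000672 × 1000) = 0.93501
Parallel (pressure transmitter and seal-flush unit): 1 − (1 − 0.94497)(1 − 0.76567) = 0.98710
Series (motor starter, [0.98710], and discharge valve actuator): 0.72615 × 0.98710 × 0.93501 = 0.670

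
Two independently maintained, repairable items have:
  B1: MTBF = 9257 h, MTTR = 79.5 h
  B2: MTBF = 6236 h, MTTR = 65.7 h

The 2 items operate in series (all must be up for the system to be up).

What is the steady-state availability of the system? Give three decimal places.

A(B1) = MTBF/(MTBF+MTTR) = 9257/(9257+79.5) = 0.991485
A(B2) = MTBF/(MTBF+MTTR) = 6236/(6236+65.7) = 0.989574
Series availability: 0.991485 × 0.989574 = 0.981

0.981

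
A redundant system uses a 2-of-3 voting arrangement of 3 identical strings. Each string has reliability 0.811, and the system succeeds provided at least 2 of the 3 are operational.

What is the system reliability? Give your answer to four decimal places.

0.9063

R = Σ_{i=2}^{3} C(3,i) p^i (1−p)^{3−i} with p = 0.811
C(3,2)·0.811^2·0.189^1 = 0.372928
C(3,3)·0.811^3·0.189^0 = 0.533412
Sum = 0.9063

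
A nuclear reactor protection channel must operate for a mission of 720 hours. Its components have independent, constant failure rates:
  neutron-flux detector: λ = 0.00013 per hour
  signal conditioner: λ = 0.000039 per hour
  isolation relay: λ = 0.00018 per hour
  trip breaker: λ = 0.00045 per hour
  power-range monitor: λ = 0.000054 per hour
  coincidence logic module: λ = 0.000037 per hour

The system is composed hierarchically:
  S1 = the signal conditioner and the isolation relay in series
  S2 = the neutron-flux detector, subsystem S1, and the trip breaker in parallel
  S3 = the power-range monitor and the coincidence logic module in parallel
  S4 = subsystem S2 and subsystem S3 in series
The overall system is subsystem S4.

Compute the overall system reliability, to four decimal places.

0.9954

R(neutron-flux detector) = exp(−0.00013 × 720) = 0.910647
R(signal conditioner) = exp(−0.000039 × 720) = 0.972311
R(isolation relay) = exp(−0.00018 × 720) = 0.878447
R(trip breaker) = exp(−0.00045 × 720) = 0.723250
R(power-range monitor) = exp(−0.000054 × 720) = 0.961866
R(coincidence logic module) = exp(−0.000037 × 720) = 0.973712
Series (signal conditioner and isolation relay): 0.972311 × 0.878447 = 0.854124
Parallel (neutron-flux detector, [0.854124], and trip breaker): 1 − (1 − 0.910647)(1 − 0.854124)(1 − 0.723250) = 0.996393
Parallel (power-range monitor and coincidence logic module): 1 − (1 − 0.961866)(1 − 0.973712) = 0.998998
Series ([0.996393] and [0.998998]): 0.996393 × 0.998998 = 0.9954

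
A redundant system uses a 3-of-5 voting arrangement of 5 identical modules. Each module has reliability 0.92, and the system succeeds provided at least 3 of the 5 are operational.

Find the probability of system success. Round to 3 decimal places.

0.995

R = Σ_{i=3}^{5} C(5,i) p^i (1−p)^{5−i} with p = 0.92
C(5,3)·0.92^3·0.08^2 = 0.04984
C(5,4)·0.92^4·0.08^1 = 0.28656
C(5,5)·0.92^5·0.08^0 = 0.65908
Sum = 0.995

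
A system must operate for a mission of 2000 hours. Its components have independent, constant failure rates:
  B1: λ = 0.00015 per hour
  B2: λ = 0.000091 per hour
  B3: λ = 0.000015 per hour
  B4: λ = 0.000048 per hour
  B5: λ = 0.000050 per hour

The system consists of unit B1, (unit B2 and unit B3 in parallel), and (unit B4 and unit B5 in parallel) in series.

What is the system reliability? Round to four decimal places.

0.7308

R(B1) = exp(−0.00015 × 2000) = 0.740818
R(B2) = exp(−0.000091 × 2000) = 0.833601
R(B3) = exp(−0.000015 × 2000) = 0.970446
R(B4) = exp(−0.000048 × 2000) = 0.908464
R(B5) = exp(−0.000050 × 2000) = 0.904837
Parallel (B2 and B3): 1 − (1 − 0.833601)(1 − 0.970446) = 0.995082
Parallel (B4 and B5): 1 − (1 − 0.908464)(1 − 0.904837) = 0.991289
Series (B1, [0.995082], and [0.991289]): 0.740818 × 0.995082 × 0.991289 = 0.7308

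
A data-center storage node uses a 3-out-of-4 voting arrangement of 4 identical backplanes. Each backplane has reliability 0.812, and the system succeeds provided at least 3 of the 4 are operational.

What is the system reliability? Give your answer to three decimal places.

0.837

R = Σ_{i=3}^{4} C(4,i) p^i (1−p)^{4−i} with p = 0.812
C(4,3)·0.812^3·0.188^1 = 0.40261
C(4,4)·0.812^4·0.188^0 = 0.43473
Sum = 0.837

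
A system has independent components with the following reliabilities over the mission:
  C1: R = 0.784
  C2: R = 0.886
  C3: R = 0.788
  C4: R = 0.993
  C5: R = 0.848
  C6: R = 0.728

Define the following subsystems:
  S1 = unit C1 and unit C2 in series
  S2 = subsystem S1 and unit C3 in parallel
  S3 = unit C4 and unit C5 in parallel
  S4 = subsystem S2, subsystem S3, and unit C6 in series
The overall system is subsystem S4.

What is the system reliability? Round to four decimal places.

0.6801

Series (C1 and C2): 0.784000 × 0.886000 = 0.694624
Parallel ([0.694624] and C3): 1 − (1 − 0.694624)(1 − 0.788000) = 0.935260
Parallel (C4 and C5): 1 − (1 − 0.993000)(1 − 0.848000) = 0.998936
Series ([0.935260], [0.998936], and C6): 0.935260 × 0.998936 × 0.728000 = 0.6801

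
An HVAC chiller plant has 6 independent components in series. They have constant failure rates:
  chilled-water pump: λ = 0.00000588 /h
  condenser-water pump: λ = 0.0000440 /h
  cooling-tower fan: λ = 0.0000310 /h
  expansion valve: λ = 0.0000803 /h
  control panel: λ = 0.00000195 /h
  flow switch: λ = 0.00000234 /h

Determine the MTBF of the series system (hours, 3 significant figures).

Series of exponential components: λ_sys = Σ λ_i
λ_sys = 0.00000588 + 0.0000440 + 0.0000310 + 0.0000803 + 0.00000195 + 0.00000234 = 1.6547e-04 /h
MTBF = 1 / λ_sys = 6040 h

6040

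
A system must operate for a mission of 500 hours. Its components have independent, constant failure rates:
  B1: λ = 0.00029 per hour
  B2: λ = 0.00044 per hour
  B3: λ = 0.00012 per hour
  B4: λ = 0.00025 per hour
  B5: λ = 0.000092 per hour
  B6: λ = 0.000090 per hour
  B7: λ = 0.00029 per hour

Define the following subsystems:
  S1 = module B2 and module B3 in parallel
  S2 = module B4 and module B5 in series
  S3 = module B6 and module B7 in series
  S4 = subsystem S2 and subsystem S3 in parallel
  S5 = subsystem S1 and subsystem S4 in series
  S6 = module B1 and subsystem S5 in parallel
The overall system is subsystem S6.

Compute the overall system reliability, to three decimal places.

R(B1) = exp(−0.00029 × 500) = 0.86502
R(B2) = exp(−0.00044 × 500) = 0.80252
R(B3) = exp(−0.00012 × 500) = 0.94176
R(B4) = exp(−0.00025 × 500) = 0.88250
R(B5) = exp(−0.000092 × 500) = 0.95504
R(B6) = exp(−0.000090 × 500) = 0.95600
R(B7) = exp(−0.00029 × 500) = 0.86502
Parallel (B2 and B3): 1 − (1 − 0.80252)(1 − 0.94176) = 0.98850
Series (B4 and B5): 0.88250 × 0.95504 = 0.84282
Series (B6 and B7): 0.95600 × 0.86502 = 0.82696
Parallel ([0.84282] and [0.82696]): 1 − (1 − 0.84282)(1 − 0.82696) = 0.97280
Series ([0.98850] and [0.97280]): 0.98850 × 0.97280 = 0.96161
Parallel (B1 and [0.96161]): 1 − (1 − 0.86502)(1 − 0.96161) = 0.995

0.995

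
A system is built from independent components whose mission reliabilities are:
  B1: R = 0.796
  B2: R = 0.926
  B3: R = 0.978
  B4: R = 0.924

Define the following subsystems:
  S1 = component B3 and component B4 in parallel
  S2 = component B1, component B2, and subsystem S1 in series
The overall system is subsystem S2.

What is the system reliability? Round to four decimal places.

Parallel (B3 and B4): 1 − (1 − 0.978000)(1 − 0.924000) = 0.998328
Series (B1, B2, and [0.998328]): 0.796000 × 0.926000 × 0.998328 = 0.7359

0.7359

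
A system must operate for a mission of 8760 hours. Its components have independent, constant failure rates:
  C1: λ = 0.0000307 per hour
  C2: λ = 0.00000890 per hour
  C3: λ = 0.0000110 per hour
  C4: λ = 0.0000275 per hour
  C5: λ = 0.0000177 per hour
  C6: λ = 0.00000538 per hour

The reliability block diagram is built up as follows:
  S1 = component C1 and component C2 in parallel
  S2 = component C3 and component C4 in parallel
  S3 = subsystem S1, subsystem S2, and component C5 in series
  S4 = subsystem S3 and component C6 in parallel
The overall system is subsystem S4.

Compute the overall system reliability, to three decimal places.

R(C1) = exp(−0.0000307 × 8760) = 0.76420
R(C2) = exp(−0.00000890 × 8760) = 0.92500
R(C3) = exp(−0.0000110 × 8760) = 0.90814
R(C4) = exp(−0.0000275 × 8760) = 0.78592
R(C5) = exp(−0.0000177 × 8760) = 0.85637
R(C6) = exp(−0.00000538 × 8760) = 0.95396
Parallel (C1 and C2): 1 − (1 − 0.76420)(1 − 0.92500) = 0.98232
Parallel (C3 and C4): 1 − (1 − 0.90814)(1 − 0.78592) = 0.98033
Series ([0.98232], [0.98033], and C5): 0.98232 × 0.98033 × 0.85637 = 0.82468
Parallel ([0.82468] and C6): 1 − (1 − 0.82468)(1 − 0.95396) = 0.992

0.992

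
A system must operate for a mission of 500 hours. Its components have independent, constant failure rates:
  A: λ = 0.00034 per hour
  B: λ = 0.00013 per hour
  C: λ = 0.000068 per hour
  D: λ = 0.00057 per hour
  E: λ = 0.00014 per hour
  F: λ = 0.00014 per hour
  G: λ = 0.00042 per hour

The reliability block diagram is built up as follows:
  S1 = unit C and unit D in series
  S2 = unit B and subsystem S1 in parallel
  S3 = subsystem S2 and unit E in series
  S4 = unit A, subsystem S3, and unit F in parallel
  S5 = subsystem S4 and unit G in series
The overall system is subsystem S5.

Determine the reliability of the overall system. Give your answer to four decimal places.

R(A) = exp(−0.00034 × 500) = 0.843665
R(B) = exp(−0.00013 × 500) = 0.937067
R(C) = exp(−0.000068 × 500) = 0.966572
R(D) = exp(−0.00057 × 500) = 0.752014
R(E) = exp(−0.00014 × 500) = 0.932394
R(F) = exp(−0.00014 × 500) = 0.932394
R(G) = exp(−0.00042 × 500) = 0.810584
Series (C and D): 0.966572 × 0.752014 = 0.726876
Parallel (B and [0.726876]): 1 − (1 − 0.937067)(1 − 0.726876) = 0.982811
Series ([0.982811] and E): 0.982811 × 0.932394 = 0.916367
Parallel (A, [0.916367], and F): 1 − (1 − 0.843665)(1 − 0.916367)(1 − 0.932394) = 0.999116
Series ([0.999116] and G): 0.999116 × 0.810584 = 0.8099

0.8099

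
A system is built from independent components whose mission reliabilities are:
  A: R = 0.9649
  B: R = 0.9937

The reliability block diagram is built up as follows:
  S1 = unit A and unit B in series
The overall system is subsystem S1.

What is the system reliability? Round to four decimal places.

0.9588

Series (A and B): 0.964900 × 0.993700 = 0.9588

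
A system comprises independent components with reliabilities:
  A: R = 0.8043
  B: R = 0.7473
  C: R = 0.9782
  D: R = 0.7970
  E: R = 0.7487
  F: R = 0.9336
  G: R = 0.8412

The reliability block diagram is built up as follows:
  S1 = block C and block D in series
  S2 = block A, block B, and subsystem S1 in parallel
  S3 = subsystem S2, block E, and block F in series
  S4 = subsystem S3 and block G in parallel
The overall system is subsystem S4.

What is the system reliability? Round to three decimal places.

Series (C and D): 0.97820 × 0.79700 = 0.77963
Parallel (A, B, and [0.77963]): 1 − (1 − 0.80430)(1 − 0.74730)(1 − 0.77963) = 0.98910
Series ([0.98910], E, and F): 0.98910 × 0.74870 × 0.93360 = 0.69137
Parallel ([0.69137] and G): 1 − (1 − 0.69137)(1 − 0.84120) = 0.951

0.951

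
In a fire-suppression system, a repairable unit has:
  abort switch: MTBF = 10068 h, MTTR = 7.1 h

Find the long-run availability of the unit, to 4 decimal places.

0.9993

A(abort switch) = MTBF/(MTBF+MTTR) = 10068/(10068+7.1) = 0.9993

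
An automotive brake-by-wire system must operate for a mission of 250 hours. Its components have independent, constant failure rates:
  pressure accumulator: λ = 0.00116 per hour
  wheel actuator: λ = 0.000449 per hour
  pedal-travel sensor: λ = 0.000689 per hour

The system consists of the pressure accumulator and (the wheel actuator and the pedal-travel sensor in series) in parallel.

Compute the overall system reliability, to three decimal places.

R(pressure accumulator) = exp(−0.00116 × 250) = 0.74826
R(wheel actuator) = exp(−0.000449 × 250) = 0.89382
R(pedal-travel sensor) = exp(−0.000689 × 250) = 0.84177
Series (wheel actuator and pedal-travel sensor): 0.89382 × 0.84177 = 0.75239
Parallel (pressure accumulator and [0.75239]): 1 − (1 − 0.74826)(1 − 0.75239) = 0.938

0.938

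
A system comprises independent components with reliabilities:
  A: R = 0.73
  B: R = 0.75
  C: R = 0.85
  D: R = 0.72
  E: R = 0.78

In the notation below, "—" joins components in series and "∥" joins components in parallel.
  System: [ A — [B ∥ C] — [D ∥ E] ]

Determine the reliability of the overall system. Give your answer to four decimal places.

0.6593

Parallel (B and C): 1 − (1 − 0.750000)(1 − 0.850000) = 0.962500
Parallel (D and E): 1 − (1 − 0.720000)(1 − 0.780000) = 0.938400
Series (A, [0.962500], and [0.938400]): 0.730000 × 0.962500 × 0.938400 = 0.6593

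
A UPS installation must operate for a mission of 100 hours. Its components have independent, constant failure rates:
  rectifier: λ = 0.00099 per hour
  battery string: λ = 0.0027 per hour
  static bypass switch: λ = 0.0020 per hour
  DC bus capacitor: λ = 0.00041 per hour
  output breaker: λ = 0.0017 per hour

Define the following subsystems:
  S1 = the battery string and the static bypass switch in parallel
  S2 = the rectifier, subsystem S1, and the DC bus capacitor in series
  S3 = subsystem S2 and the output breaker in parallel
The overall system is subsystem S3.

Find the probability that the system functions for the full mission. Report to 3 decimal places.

R(rectifier) = exp(−0.00099 × 100) = 0.90574
R(battery string) = exp(−0.0027 × 100) = 0.76338
R(static bypass switch) = exp(−0.0020 × 100) = 0.81873
R(DC bus capacitor) = exp(−0.00041 × 100) = 0.95983
R(output breaker) = exp(−0.0017 × 100) = 0.84366
Parallel (battery string and static bypass switch): 1 − (1 − 0.76338)(1 − 0.81873) = 0.95711
Series (rectifier, [0.95711], and DC bus capacitor): 0.90574 × 0.95711 × 0.95983 = 0.83207
Parallel ([0.83207] and output breaker): 1 − (1 − 0.83207)(1 − 0.84366) = 0.974

0.974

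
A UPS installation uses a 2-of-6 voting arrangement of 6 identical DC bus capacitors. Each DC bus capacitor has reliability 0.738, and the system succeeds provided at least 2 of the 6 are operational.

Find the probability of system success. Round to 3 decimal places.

R = Σ_{i=2}^{6} C(6,i) p^i (1−p)^{6−i} with p = 0.738
C(6,2)·0.738^2·0.262^4 = 0.03850
C(6,3)·0.738^3·0.262^3 = 0.14458
C(6,4)·0.738^4·0.262^2 = 0.30544
C(6,5)·0.738^5·0.262^1 = 0.34414
C(6,6)·0.738^6·0.262^0 = 0.16156
Sum = 0.994

0.994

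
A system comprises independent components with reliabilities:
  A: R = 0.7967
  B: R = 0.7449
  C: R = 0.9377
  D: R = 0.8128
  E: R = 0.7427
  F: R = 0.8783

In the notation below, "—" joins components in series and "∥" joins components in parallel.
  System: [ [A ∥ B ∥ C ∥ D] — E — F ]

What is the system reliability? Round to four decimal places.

0.6519

Parallel (A, B, C, and D): 1 − (1 − 0.796700)(1 − 0.744900)(1 − 0.937700)(1 − 0.812800) = 0.999395
Series ([0.999395], E, and F): 0.999395 × 0.742700 × 0.878300 = 0.6519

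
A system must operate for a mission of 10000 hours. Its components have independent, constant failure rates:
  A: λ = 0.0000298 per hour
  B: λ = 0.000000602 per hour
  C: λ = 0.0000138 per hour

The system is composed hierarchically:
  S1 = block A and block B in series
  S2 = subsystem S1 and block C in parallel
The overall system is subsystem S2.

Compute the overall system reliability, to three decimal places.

R(A) = exp(−0.0000298 × 10000) = 0.74230
R(B) = exp(−0.000000602 × 10000) = 0.99400
R(C) = exp(−0.0000138 × 10000) = 0.87110
Series (A and B): 0.74230 × 0.99400 = 0.73785
Parallel ([0.73785] and C): 1 − (1 − 0.73785)(1 − 0.87110) = 0.966

0.966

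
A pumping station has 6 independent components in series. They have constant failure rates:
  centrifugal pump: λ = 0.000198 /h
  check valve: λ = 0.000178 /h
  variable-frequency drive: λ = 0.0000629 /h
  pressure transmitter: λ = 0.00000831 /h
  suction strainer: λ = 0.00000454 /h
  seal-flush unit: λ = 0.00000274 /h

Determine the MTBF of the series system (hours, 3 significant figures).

2200

Series of exponential components: λ_sys = Σ λ_i
λ_sys = 0.000198 + 0.000178 + 0.0000629 + 0.00000831 + 0.00000454 + 0.00000274 = 4.5449e-04 /h
MTBF = 1 / λ_sys = 2200 h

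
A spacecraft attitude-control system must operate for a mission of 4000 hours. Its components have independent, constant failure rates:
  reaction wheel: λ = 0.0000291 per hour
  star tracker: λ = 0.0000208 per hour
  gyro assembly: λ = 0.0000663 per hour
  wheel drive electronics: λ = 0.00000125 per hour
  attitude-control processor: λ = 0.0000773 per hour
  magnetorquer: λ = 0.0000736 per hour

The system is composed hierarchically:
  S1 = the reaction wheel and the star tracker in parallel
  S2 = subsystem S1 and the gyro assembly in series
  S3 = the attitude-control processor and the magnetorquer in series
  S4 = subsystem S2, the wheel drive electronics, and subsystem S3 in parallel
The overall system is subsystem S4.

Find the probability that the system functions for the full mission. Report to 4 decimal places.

R(reaction wheel) = exp(−0.0000291 × 4000) = 0.890119
R(star tracker) = exp(−0.0000208 × 4000) = 0.920167
R(gyro assembly) = exp(−0.0000663 × 4000) = 0.767053
R(wheel drive electronics) = exp(−0.00000125 × 4000) = 0.995012
R(attitude-control processor) = exp(−0.0000773 × 4000) = 0.734034
R(magnetorquer) = exp(−0.0000736 × 4000) = 0.744978
Parallel (reaction wheel and star tracker): 1 − (1 − 0.890119)(1 − 0.920167) = 0.991228
Series ([0.991228] and gyro assembly): 0.991228 × 0.767053 = 0.760324
Series (attitude-control processor and magnetorquer): 0.734034 × 0.744978 = 0.546839
Parallel ([0.760324], wheel drive electronics, and [0.546839]): 1 − (1 − 0.760324)(1 − 0.995012)(1 − 0.546839) = 0.9995

0.9995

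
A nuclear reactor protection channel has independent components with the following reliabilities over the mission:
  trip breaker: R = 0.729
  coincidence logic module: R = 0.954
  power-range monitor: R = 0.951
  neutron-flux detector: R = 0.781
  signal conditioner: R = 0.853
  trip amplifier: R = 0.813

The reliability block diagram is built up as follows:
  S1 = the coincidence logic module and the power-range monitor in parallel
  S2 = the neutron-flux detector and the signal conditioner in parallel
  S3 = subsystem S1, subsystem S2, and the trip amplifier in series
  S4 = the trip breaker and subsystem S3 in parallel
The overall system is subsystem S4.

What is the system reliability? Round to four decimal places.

0.9417

Parallel (coincidence logic module and power-range monitor): 1 − (1 − 0.954000)(1 − 0.951000) = 0.997746
Parallel (neutron-flux detector and signal conditioner): 1 − (1 − 0.781000)(1 − 0.853000) = 0.967807
Series ([0.997746], [0.967807], and trip amplifier): 0.997746 × 0.967807 × 0.813000 = 0.785054
Parallel (trip breaker and [0.785054]): 1 − (1 − 0.729000)(1 − 0.785054) = 0.9417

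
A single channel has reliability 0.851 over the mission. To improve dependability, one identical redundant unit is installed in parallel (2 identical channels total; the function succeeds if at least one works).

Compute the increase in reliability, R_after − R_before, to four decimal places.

R_before = 0.851
R_after = 1 − (1 − 0.851)^2 = 0.9778
ΔR = 0.9778 − 0.851 = 0.1268

0.1268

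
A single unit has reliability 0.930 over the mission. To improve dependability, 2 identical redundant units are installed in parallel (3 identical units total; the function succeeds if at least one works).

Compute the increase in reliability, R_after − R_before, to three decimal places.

0.070

R_before = 0.930
R_after = 1 − (1 − 0.930)^3 = 1.000
ΔR = 1.000 − 0.930 = 0.070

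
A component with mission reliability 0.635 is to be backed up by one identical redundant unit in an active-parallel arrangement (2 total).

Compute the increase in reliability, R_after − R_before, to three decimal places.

0.232

R_before = 0.635
R_after = 1 − (1 − 0.635)^2 = 0.867
ΔR = 0.867 − 0.635 = 0.232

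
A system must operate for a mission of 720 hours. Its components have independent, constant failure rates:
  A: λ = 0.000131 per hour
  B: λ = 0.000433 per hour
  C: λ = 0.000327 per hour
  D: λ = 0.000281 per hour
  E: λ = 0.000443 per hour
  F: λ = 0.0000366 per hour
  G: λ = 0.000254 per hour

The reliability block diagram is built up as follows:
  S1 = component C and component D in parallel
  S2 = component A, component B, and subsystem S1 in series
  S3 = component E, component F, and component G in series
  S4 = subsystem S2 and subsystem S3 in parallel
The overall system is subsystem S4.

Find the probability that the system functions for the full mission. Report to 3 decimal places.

0.853

R(A) = exp(−0.000131 × 720) = 0.90999
R(B) = exp(−0.000433 × 720) = 0.73216
R(C) = exp(−0.000327 × 720) = 0.79022
R(D) = exp(−0.000281 × 720) = 0.81683
R(E) = exp(−0.000443 × 720) = 0.72690
R(F) = exp(−0.0000366 × 720) = 0.97399
R(G) = exp(−0.000254 × 720) = 0.83287
Parallel (C and D): 1 − (1 − 0.79022)(1 − 0.81683) = 0.96157
Series (A, B, and [0.96157]): 0.90999 × 0.73216 × 0.96157 = 0.64065
Series (E, F, and G): 0.72690 × 0.97399 × 0.83287 = 0.58967
Parallel ([0.64065] and [0.58967]): 1 − (1 − 0.64065)(1 − 0.58967) = 0.853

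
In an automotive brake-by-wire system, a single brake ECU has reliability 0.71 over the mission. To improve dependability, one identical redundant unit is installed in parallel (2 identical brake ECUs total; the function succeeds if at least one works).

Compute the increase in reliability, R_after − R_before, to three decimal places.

0.206

R_before = 0.71
R_after = 1 − (1 − 0.71)^2 = 0.916
ΔR = 0.916 − 0.71 = 0.206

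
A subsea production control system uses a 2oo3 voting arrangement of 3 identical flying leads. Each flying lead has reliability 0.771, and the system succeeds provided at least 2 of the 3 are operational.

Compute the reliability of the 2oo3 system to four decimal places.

R = Σ_{i=2}^{3} C(3,i) p^i (1−p)^{3−i} with p = 0.771
C(3,2)·0.771^2·0.229^1 = 0.408381
C(3,3)·0.771^3·0.229^0 = 0.458314
Sum = 0.8667

0.8667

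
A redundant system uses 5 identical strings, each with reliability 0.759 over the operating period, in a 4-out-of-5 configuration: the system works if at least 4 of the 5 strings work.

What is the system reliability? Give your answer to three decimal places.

0.652

R = Σ_{i=4}^{5} C(5,i) p^i (1−p)^{5−i} with p = 0.759
C(5,4)·0.759^4·0.241^1 = 0.39990
C(5,5)·0.759^5·0.241^0 = 0.25189
Sum = 0.652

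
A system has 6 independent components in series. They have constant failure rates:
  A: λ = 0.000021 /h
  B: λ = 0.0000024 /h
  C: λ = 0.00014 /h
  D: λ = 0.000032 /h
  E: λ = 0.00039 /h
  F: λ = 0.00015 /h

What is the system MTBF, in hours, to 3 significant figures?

1360

Series of exponential components: λ_sys = Σ λ_i
λ_sys = 0.000021 + 0.0000024 + 0.00014 + 0.000032 + 0.00039 + 0.00015 = 7.3540e-04 /h
MTBF = 1 / λ_sys = 1360 h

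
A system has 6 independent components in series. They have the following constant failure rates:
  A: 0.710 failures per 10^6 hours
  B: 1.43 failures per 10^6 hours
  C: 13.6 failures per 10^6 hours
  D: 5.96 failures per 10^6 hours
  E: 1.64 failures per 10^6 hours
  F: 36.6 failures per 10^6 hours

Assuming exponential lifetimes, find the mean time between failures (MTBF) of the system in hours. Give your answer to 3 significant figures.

Series of exponential components: λ_sys = Σ λ_i
λ_sys = 0.000000710 + 0.00000143 + 0.0000136 + 0.00000596 + 0.00000164 + 0.0000366 = 5.9940e-05 /h
MTBF = 1 / λ_sys = 16700 h

16700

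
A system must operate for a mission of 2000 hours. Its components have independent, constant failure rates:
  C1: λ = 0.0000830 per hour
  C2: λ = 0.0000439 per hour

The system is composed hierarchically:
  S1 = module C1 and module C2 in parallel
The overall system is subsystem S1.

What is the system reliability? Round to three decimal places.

R(C1) = exp(−0.0000830 × 2000) = 0.84705
R(C2) = exp(−0.0000439 × 2000) = 0.91594
Parallel (C1 and C2): 1 − (1 − 0.84705)(1 − 0.91594) = 0.987

0.987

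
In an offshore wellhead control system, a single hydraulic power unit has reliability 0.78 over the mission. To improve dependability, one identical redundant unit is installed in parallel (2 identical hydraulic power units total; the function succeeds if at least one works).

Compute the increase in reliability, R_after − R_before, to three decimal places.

0.172

R_before = 0.78
R_after = 1 − (1 − 0.78)^2 = 0.952
ΔR = 0.952 − 0.78 = 0.172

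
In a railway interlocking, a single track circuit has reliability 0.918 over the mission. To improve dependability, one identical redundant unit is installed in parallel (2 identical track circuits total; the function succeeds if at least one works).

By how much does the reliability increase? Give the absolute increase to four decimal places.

R_before = 0.918
R_after = 1 − (1 − 0.918)^2 = 0.9933
ΔR = 0.9933 − 0.918 = 0.0753

0.0753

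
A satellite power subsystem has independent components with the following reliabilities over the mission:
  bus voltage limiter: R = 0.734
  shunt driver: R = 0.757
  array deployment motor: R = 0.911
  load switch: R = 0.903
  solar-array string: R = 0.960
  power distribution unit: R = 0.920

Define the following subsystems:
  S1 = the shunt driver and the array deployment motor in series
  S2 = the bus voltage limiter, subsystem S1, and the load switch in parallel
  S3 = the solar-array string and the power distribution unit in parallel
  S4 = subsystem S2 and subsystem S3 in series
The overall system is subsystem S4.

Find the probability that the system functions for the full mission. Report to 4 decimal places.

0.9888

Series (shunt driver and array deployment motor): 0.757000 × 0.911000 = 0.689627
Parallel (bus voltage limiter, [0.689627], and load switch): 1 − (1 − 0.734000)(1 − 0.689627)(1 − 0.903000) = 0.991992
Parallel (solar-array string and power distribution unit): 1 − (1 − 0.960000)(1 − 0.920000) = 0.996800
Series ([0.991992] and [0.996800]): 0.991992 × 0.996800 = 0.9888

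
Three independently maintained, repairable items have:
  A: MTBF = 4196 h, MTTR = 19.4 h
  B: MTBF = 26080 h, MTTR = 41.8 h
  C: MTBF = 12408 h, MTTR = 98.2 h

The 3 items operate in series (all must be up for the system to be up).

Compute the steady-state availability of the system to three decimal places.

A(A) = MTBF/(MTBF+MTTR) = 4196/(4196+19.4) = 0.995398
A(B) = MTBF/(MTBF+MTTR) = 26080/(26080+41.8) = 0.998400
A(C) = MTBF/(MTBF+MTTR) = 12408/(12408+98.2) = 0.992148
Series availability: 0.995398 × 0.998400 × 0.992148 = 0.986

0.986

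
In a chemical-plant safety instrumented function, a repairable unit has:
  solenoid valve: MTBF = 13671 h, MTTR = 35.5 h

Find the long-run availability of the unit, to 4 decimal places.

0.9974

A(solenoid valve) = MTBF/(MTBF+MTTR) = 13671/(13671+35.5) = 0.9974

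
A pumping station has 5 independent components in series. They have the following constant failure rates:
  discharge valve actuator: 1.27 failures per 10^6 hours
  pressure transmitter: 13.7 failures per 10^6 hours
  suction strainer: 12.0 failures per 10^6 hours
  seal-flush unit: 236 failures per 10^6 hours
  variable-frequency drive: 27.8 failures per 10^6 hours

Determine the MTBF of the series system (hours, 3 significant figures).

3440

Series of exponential components: λ_sys = Σ λ_i
λ_sys = 0.00000127 + 0.0000137 + 0.0000120 + 0.000236 + 0.0000278 = 2.9077e-04 /h
MTBF = 1 / λ_sys = 3440 h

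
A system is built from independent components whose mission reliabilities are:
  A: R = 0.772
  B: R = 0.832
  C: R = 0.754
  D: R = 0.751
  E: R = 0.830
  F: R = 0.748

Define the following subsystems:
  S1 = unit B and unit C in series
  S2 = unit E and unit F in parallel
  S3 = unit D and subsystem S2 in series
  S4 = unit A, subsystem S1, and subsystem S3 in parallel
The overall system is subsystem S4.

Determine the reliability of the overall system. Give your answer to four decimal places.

Series (B and C): 0.832000 × 0.754000 = 0.627328
Parallel (E and F): 1 − (1 − 0.830000)(1 − 0.748000) = 0.957160
Series (D and [0.957160]): 0.751000 × 0.957160 = 0.718827
Parallel (A, [0.627328], and [0.718827]): 1 − (1 − 0.772000)(1 − 0.627328)(1 − 0.718827) = 0.9761

0.9761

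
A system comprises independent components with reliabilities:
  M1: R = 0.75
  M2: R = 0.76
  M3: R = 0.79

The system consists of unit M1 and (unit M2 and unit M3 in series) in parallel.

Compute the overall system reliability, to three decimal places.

0.900

Series (M2 and M3): 0.76000 × 0.79000 = 0.60040
Parallel (M1 and [0.60040]): 1 − (1 − 0.75000)(1 − 0.60040) = 0.900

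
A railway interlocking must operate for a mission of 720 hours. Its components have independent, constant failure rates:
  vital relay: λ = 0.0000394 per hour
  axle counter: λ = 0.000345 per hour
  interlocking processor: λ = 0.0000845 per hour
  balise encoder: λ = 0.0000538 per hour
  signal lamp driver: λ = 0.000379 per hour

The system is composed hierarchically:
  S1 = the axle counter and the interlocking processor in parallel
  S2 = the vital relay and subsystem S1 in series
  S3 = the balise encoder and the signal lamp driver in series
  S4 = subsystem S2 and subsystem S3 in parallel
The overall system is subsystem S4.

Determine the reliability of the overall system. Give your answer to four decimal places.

R(vital relay) = exp(−0.0000394 × 720) = 0.972031
R(axle counter) = exp(−0.000345 × 720) = 0.780048
R(interlocking processor) = exp(−0.0000845 × 720) = 0.940974
R(balise encoder) = exp(−0.0000538 × 720) = 0.962005
R(signal lamp driver) = exp(−0.000379 × 720) = 0.761184
Parallel (axle counter and interlocking processor): 1 − (1 − 0.780048)(1 − 0.940974) = 0.987017
Series (vital relay and [0.987017]): 0.972031 × 0.987017 = 0.959411
Series (balise encoder and signal lamp driver): 0.962005 × 0.761184 = 0.732263
Parallel ([0.959411] and [0.732263]): 1 − (1 − 0.959411)(1 − 0.732263) = 0.9891

0.9891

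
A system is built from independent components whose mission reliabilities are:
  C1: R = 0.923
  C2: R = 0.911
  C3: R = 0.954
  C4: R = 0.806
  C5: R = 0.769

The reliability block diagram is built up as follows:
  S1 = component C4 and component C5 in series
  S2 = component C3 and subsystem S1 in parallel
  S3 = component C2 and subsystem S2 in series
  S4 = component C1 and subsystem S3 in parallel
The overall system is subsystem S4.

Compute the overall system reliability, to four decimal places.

0.9919

Series (C4 and C5): 0.806000 × 0.769000 = 0.619814
Parallel (C3 and [0.619814]): 1 − (1 − 0.954000)(1 − 0.619814) = 0.982511
Series (C2 and [0.982511]): 0.911000 × 0.982511 = 0.895068
Parallel (C1 and [0.895068]): 1 − (1 − 0.923000)(1 − 0.895068) = 0.9919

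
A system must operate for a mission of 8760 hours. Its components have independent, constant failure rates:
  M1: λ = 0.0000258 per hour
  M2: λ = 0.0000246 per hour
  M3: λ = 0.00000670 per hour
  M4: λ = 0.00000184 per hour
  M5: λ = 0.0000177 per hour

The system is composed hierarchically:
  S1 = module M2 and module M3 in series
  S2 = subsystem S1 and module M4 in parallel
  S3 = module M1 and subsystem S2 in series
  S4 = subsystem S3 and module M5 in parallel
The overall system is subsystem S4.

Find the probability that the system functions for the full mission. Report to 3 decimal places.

0.971

R(M1) = exp(−0.0000258 × 8760) = 0.79771
R(M2) = exp(−0.0000246 × 8760) = 0.80614
R(M3) = exp(−0.00000670 × 8760) = 0.94300
R(M4) = exp(−0.00000184 × 8760) = 0.98401
R(M5) = exp(−0.0000177 × 8760) = 0.85637
Series (M2 and M3): 0.80614 × 0.94300 = 0.76019
Parallel ([0.76019] and M4): 1 − (1 − 0.76019)(1 − 0.98401) = 0.99617
Series (M1 and [0.99617]): 0.79771 × 0.99617 = 0.79465
Parallel ([0.79465] and M5): 1 − (1 − 0.79465)(1 − 0.85637) = 0.971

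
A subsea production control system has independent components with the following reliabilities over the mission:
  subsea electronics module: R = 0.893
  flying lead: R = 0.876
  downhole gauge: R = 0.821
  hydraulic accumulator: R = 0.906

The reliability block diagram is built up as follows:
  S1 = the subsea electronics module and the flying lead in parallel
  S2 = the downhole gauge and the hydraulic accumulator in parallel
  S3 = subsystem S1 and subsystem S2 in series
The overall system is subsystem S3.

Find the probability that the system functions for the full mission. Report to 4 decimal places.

Parallel (subsea electronics module and flying lead): 1 − (1 − 0.893000)(1 − 0.876000) = 0.986732
Parallel (downhole gauge and hydraulic accumulator): 1 − (1 − 0.821000)(1 − 0.906000) = 0.983174
Series ([0.986732] and [0.983174]): 0.986732 × 0.983174 = 0.9701

0.9701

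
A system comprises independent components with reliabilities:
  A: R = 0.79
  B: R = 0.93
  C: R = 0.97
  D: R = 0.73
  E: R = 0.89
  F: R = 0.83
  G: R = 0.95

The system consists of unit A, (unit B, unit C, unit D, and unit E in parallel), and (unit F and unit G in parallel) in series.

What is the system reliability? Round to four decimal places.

Parallel (B, C, D, and E): 1 − (1 − 0.930000)(1 − 0.970000)(1 − 0.730000)(1 − 0.890000) = 0.999938
Parallel (F and G): 1 − (1 − 0.830000)(1 − 0.950000) = 0.991500
Series (A, [0.999938], and [0.991500]): 0.790000 × 0.999938 × 0.991500 = 0.7832

0.7832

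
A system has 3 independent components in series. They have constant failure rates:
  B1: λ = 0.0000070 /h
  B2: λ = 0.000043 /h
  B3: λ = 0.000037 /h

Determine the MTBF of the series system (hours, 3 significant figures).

11500

Series of exponential components: λ_sys = Σ λ_i
λ_sys = 0.0000070 + 0.000043 + 0.000037 = 8.7000e-05 /h
MTBF = 1 / λ_sys = 11500 h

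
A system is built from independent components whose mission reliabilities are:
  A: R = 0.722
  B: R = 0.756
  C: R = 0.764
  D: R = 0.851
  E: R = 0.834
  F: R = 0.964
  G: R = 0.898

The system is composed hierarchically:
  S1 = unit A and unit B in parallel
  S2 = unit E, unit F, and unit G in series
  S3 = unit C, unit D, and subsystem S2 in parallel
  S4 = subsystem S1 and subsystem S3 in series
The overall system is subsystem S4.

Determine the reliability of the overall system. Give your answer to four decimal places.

0.9231

Parallel (A and B): 1 − (1 − 0.722000)(1 − 0.756000) = 0.932168
Series (E, F, and G): 0.834000 × 0.964000 × 0.898000 = 0.721970
Parallel (C, D, and [0.721970]): 1 − (1 − 0.764000)(1 − 0.851000)(1 − 0.721970) = 0.990223
Series ([0.932168] and [0.990223]): 0.932168 × 0.990223 = 0.9231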